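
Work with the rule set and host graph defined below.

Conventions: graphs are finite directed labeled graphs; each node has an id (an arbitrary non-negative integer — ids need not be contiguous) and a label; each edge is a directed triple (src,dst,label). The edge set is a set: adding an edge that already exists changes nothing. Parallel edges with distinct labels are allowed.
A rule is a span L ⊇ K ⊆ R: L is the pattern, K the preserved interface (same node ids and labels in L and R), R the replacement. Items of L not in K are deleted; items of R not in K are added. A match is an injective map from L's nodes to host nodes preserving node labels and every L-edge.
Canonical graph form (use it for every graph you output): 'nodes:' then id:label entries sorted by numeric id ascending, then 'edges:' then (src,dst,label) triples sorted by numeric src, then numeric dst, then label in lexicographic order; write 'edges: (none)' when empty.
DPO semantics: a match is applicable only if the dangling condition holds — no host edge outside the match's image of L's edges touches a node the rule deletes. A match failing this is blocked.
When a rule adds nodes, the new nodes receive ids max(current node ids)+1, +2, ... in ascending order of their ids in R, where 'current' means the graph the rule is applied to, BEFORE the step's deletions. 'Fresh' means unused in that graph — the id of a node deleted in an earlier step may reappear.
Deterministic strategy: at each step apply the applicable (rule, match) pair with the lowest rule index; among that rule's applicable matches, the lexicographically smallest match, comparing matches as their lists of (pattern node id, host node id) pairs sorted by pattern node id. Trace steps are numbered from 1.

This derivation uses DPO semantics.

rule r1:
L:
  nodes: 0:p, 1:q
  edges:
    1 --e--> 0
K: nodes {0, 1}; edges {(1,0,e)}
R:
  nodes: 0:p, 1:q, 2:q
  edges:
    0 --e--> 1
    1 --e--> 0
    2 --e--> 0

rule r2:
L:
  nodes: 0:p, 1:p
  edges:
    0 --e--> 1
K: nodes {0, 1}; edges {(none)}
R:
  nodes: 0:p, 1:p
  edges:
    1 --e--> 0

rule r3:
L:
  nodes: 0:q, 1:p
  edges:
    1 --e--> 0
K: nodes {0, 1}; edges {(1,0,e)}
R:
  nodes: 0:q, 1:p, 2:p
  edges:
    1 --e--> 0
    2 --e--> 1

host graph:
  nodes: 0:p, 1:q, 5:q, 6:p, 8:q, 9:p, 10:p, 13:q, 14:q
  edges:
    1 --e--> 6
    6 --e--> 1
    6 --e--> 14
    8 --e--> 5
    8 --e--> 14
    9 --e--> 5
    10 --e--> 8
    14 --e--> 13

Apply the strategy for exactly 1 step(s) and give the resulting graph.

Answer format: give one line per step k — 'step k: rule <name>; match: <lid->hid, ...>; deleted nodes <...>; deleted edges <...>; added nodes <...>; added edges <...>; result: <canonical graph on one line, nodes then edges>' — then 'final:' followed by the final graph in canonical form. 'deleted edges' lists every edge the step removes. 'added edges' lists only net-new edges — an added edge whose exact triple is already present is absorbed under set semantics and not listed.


step 1: rule r1; match: 0->6, 1->1; deleted nodes (none); deleted edges (none); added nodes 15; added edges (15,6,e); result: nodes: 0:p, 1:q, 5:q, 6:p, 8:q, 9:p, 10:p, 13:q, 14:q, 15:q edges: (1,6,e); (6,1,e); (6,14,e); (8,5,e); (8,14,e); (9,5,e); (10,8,e); (14,13,e); (15,6,e)
final:
nodes: 0:p, 1:q, 5:q, 6:p, 8:q, 9:p, 10:p, 13:q, 14:q, 15:q
edges: (1,6,e); (6,1,e); (6,14,e); (8,5,e); (8,14,e); (9,5,e); (10,8,e); (14,13,e); (15,6,e)


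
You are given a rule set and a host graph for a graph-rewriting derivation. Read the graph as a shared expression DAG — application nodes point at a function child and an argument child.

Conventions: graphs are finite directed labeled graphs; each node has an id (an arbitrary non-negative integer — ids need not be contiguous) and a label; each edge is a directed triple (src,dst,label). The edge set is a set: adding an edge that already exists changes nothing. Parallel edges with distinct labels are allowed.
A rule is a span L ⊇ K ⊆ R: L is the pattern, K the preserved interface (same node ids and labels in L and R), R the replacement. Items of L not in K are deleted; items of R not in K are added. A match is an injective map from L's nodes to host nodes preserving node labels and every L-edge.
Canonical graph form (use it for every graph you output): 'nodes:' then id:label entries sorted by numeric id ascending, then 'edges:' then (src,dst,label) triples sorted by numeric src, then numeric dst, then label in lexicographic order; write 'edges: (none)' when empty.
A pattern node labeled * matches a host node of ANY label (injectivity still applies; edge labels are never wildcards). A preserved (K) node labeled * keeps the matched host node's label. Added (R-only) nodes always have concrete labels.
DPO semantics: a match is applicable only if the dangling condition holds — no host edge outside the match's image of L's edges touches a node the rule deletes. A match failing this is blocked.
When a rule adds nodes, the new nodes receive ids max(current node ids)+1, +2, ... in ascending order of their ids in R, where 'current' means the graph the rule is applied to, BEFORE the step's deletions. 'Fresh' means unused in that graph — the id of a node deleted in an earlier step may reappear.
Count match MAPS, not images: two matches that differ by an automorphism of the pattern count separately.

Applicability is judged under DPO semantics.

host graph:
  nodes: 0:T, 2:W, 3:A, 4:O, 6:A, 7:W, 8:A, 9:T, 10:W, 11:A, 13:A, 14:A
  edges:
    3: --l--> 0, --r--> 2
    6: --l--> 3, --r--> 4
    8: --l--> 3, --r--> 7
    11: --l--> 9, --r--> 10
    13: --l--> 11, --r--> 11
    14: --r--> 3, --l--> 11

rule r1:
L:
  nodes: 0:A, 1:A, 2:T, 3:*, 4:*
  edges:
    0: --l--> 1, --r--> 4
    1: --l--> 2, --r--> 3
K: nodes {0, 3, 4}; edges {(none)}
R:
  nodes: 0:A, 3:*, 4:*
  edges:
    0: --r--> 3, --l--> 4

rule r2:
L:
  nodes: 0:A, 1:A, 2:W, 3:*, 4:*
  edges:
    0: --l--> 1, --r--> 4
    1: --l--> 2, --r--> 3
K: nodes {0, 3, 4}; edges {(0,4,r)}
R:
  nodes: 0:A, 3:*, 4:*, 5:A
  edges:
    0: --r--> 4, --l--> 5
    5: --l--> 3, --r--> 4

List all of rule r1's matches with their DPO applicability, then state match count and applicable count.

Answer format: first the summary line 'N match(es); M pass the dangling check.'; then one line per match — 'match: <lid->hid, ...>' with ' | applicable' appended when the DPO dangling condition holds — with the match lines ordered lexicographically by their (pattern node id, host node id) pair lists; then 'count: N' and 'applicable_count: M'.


3 match(es); 0 pass the dangling check.
match: 0->6, 1->3, 2->0, 3->2, 4->4
match: 0->8, 1->3, 2->0, 3->2, 4->7
match: 0->14, 1->11, 2->9, 3->10, 4->3
count: 3
applicable_count: 0


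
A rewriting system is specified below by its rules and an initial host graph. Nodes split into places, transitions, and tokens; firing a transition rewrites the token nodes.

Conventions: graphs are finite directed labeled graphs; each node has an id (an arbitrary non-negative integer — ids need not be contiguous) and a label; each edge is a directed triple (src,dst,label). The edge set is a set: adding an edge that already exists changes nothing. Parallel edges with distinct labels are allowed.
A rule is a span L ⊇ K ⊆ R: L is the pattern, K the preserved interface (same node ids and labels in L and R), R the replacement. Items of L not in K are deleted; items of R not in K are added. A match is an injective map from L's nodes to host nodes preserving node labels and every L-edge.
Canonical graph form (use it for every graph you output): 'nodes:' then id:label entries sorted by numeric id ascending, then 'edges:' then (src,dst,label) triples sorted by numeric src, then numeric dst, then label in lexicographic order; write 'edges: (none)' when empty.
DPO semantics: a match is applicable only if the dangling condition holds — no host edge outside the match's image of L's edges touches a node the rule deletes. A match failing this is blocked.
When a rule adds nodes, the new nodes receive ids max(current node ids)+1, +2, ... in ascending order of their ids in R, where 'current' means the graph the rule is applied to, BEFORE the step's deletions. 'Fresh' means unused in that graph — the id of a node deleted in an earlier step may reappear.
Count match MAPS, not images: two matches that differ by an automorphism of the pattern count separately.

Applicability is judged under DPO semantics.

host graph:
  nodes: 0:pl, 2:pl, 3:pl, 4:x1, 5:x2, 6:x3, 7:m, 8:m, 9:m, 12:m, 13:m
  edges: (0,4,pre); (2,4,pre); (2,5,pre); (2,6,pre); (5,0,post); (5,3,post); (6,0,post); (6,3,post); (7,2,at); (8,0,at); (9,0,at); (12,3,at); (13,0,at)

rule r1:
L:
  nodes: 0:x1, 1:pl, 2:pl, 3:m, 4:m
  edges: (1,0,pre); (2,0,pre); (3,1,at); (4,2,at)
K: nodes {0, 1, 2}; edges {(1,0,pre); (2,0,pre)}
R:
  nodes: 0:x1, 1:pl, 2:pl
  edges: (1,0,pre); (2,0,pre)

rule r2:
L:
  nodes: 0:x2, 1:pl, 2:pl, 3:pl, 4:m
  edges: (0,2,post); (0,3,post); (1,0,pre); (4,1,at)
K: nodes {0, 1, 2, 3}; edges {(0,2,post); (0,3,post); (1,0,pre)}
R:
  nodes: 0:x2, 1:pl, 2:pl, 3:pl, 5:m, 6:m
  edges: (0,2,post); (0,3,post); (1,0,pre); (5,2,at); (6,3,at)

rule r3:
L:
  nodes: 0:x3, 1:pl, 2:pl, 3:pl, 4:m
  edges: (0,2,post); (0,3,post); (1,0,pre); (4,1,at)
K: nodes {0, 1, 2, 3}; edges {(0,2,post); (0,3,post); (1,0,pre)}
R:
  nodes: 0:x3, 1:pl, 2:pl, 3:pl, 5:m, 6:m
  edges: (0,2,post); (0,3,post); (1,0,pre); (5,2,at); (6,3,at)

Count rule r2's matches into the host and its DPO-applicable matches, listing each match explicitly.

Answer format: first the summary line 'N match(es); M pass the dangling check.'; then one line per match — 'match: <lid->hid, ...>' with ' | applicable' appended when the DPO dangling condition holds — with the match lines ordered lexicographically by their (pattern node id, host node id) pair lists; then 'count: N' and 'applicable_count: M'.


2 match(es); 2 pass the dangling check.
match: 0->5, 1->2, 2->0, 3->3, 4->7 | applicable
match: 0->5, 1->2, 2->3, 3->0, 4->7 | applicable
count: 2
applicable_count: 2


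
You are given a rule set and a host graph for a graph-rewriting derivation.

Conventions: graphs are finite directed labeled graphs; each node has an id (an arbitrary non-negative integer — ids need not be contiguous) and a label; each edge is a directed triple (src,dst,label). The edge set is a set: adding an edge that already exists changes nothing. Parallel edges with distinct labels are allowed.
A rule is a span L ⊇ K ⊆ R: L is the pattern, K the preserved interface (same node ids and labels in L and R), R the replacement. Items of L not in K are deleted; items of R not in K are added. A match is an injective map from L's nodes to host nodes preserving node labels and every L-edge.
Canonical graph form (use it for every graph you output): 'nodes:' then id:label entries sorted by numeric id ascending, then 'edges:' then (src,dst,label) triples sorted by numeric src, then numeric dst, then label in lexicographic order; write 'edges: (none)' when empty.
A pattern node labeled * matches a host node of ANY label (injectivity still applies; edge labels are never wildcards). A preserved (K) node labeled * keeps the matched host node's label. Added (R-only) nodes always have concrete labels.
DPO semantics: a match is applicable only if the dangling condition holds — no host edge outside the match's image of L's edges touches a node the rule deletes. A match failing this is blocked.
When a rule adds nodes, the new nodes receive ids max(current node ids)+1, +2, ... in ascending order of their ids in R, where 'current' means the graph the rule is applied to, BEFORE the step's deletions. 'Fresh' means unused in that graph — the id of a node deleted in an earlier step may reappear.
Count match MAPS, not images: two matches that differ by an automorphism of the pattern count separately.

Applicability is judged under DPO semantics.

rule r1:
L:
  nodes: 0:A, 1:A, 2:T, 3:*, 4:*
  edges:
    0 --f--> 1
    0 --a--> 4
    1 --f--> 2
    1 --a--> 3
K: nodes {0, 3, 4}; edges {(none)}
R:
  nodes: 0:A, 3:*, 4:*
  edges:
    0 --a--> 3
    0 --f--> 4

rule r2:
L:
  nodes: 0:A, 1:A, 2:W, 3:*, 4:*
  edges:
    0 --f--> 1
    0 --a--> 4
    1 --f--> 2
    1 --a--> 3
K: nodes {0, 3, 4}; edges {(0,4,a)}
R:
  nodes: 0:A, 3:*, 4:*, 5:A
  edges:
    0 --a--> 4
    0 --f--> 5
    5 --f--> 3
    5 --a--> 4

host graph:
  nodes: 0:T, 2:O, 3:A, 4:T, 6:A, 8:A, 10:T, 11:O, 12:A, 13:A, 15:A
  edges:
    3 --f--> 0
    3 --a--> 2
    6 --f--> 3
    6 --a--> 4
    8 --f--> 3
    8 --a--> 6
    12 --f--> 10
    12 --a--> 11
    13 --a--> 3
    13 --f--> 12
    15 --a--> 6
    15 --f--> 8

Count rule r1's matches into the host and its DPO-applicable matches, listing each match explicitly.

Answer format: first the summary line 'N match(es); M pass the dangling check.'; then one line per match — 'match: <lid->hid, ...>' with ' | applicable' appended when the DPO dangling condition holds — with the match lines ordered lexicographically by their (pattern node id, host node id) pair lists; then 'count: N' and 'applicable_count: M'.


3 match(es); 1 pass the dangling check.
match: 0->6, 1->3, 2->0, 3->2, 4->4
match: 0->8, 1->3, 2->0, 3->2, 4->6
match: 0->13, 1->12, 2->10, 3->11, 4->3 | applicable
count: 3
applicable_count: 1


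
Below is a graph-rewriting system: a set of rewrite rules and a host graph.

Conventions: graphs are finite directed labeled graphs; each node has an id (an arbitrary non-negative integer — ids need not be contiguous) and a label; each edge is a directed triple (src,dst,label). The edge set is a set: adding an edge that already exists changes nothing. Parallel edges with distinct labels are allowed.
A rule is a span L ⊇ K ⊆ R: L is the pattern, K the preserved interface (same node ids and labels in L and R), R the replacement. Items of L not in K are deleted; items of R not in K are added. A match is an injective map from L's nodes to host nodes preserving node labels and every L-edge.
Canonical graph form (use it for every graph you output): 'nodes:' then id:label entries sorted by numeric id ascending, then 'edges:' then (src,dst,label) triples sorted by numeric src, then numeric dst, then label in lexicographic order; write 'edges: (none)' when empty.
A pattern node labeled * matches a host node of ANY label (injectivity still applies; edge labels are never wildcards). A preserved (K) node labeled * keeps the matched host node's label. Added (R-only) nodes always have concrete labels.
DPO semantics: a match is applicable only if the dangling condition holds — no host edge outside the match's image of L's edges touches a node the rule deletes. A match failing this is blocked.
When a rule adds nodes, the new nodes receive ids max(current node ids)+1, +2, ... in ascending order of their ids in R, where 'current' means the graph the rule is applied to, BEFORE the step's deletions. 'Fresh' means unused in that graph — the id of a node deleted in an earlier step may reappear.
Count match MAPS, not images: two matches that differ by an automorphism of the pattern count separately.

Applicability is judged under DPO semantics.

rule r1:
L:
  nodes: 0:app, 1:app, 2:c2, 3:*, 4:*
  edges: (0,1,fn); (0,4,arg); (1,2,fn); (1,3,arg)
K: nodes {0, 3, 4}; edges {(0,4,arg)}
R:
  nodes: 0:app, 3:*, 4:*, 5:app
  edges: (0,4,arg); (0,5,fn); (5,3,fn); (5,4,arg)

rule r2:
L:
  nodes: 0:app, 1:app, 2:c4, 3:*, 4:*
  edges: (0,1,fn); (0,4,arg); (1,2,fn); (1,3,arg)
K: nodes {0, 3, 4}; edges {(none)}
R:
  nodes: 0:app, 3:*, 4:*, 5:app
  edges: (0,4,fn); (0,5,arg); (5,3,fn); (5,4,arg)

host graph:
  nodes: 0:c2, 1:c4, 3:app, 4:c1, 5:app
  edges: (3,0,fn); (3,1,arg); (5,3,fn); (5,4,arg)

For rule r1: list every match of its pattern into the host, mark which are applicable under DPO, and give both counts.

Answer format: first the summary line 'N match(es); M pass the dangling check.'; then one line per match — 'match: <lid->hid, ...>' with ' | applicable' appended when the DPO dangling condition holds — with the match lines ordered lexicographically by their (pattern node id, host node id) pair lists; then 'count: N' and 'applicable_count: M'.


1 match(es); 1 pass the dangling check.
match: 0->5, 1->3, 2->0, 3->1, 4->4 | applicable
count: 1
applicable_count: 1


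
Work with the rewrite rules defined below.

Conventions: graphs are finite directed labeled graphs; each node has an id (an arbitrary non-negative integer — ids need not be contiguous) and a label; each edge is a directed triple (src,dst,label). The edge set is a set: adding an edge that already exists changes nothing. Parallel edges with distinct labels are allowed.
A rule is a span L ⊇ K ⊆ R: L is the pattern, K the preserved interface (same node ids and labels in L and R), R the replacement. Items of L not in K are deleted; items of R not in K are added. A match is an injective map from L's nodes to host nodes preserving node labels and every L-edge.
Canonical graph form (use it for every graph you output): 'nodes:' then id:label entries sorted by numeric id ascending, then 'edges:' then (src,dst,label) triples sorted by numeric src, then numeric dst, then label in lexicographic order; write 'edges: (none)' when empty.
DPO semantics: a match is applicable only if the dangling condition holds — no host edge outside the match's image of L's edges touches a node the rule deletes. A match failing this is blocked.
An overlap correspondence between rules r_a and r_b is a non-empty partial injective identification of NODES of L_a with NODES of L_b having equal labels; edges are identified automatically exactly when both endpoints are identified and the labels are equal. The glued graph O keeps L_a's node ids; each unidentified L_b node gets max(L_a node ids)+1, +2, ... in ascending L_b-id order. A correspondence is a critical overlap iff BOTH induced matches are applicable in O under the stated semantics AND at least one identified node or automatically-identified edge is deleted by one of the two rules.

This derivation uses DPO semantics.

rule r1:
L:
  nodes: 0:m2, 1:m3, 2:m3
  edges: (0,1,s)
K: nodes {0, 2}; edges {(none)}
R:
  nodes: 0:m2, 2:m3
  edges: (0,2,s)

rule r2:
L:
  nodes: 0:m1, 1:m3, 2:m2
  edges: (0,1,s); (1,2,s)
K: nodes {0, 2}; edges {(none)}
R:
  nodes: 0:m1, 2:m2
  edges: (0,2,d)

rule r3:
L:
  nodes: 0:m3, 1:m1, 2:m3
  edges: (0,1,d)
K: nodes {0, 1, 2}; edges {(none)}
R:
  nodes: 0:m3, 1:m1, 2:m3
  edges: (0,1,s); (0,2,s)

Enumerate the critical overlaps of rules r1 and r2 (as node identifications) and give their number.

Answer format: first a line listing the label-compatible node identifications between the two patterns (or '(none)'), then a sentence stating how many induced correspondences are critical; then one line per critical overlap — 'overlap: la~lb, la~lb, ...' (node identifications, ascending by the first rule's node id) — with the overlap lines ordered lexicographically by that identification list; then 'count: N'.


label-compatible node identifications between L(r1) and L(r2): 0~2, 1~1, 2~1
2 of the induced correspondences are critical overlaps of r1 and r2.
overlap: 0~2, 2~1
overlap: 2~1
count: 2


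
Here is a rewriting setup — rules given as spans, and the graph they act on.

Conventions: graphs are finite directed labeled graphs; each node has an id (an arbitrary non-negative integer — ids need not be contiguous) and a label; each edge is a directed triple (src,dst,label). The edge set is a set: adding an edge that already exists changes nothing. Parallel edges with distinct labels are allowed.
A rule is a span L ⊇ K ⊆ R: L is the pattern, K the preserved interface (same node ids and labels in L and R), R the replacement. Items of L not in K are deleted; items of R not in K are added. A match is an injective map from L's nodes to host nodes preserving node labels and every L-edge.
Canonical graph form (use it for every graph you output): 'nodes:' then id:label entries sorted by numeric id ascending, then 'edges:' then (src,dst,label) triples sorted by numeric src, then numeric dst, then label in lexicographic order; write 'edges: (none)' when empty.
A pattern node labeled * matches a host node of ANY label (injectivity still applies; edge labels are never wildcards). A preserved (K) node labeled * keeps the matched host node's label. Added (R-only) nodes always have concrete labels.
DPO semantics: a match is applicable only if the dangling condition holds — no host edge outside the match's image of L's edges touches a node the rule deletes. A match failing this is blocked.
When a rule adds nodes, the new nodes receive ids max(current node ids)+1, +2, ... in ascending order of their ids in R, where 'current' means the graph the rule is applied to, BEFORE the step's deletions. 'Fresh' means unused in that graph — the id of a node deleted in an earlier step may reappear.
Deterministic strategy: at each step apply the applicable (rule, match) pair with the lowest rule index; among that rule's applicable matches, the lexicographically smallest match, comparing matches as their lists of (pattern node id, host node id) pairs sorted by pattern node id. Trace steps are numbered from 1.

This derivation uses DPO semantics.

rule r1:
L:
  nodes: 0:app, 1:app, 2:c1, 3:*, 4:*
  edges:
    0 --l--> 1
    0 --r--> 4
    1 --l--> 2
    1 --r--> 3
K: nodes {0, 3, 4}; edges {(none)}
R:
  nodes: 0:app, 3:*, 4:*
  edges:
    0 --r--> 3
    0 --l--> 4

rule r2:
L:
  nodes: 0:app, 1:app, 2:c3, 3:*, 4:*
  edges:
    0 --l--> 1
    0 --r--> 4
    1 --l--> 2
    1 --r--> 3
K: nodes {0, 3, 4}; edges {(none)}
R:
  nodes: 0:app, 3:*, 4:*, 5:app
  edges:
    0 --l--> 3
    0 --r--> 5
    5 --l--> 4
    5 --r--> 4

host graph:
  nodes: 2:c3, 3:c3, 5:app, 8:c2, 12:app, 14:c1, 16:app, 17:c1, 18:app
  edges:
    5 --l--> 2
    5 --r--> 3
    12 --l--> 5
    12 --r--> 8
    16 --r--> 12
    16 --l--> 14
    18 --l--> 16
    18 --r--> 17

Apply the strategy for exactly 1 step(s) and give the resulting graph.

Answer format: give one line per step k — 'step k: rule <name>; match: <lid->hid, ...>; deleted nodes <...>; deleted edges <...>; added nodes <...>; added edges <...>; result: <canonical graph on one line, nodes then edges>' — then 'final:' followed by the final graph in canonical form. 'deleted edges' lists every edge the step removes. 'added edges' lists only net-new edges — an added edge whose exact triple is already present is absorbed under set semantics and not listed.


step 1: rule r1; match: 0->18, 1->16, 2->14, 3->12, 4->17; deleted nodes 14, 16; deleted edges (16,12,r); (16,14,l); (18,16,l); (18,17,r); added nodes (none); added edges (18,12,r); (18,17,l); result: nodes: 2:c3, 3:c3, 5:app, 8:c2, 12:app, 17:c1, 18:app edges: (5,2,l); (5,3,r); (12,5,l); (12,8,r); (18,12,r); (18,17,l)
final:
nodes: 2:c3, 3:c3, 5:app, 8:c2, 12:app, 17:c1, 18:app
edges: (5,2,l); (5,3,r); (12,5,l); (12,8,r); (18,12,r); (18,17,l)


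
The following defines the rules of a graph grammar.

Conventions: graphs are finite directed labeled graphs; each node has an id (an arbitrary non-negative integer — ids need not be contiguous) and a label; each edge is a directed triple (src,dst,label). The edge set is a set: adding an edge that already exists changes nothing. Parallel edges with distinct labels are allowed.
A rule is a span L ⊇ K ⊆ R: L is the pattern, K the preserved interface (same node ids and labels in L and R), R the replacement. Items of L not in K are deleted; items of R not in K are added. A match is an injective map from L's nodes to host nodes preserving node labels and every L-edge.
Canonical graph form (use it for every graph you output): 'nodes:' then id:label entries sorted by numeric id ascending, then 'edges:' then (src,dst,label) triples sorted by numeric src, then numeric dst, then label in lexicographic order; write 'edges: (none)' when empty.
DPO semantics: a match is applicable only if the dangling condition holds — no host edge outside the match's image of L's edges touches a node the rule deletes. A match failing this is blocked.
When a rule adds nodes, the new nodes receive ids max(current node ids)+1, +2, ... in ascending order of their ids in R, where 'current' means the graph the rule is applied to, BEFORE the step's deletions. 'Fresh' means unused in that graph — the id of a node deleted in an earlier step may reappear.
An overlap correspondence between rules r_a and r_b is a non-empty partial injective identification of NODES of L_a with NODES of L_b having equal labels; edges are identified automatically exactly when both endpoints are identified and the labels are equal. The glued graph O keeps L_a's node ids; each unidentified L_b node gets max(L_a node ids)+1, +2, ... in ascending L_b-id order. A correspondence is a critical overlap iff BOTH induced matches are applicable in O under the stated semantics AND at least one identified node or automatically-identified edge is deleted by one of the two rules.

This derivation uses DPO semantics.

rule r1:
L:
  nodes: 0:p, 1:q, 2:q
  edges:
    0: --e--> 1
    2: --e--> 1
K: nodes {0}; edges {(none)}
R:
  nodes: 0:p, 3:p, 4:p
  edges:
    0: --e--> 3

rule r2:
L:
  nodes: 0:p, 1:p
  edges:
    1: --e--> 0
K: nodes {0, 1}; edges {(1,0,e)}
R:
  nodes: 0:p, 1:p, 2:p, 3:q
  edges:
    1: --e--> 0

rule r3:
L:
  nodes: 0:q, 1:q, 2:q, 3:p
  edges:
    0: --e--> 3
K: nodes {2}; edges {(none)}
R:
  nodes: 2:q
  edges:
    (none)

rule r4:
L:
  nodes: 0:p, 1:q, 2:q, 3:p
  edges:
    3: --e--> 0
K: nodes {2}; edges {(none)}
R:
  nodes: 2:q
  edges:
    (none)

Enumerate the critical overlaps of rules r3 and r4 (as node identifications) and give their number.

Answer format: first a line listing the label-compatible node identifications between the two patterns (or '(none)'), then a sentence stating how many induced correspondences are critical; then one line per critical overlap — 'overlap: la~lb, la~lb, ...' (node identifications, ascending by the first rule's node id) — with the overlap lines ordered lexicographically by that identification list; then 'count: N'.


label-compatible node identifications between L(r3) and L(r4): 0~1, 0~2, 1~1, 1~2, 2~1, 2~2, 3~0, 3~3
8 of the induced correspondences are critical overlaps of r3 and r4.
overlap: 0~2
overlap: 0~2, 1~1
overlap: 0~2, 2~1
overlap: 1~1
overlap: 1~1, 2~2
overlap: 1~2
overlap: 1~2, 2~1
overlap: 2~1
count: 8


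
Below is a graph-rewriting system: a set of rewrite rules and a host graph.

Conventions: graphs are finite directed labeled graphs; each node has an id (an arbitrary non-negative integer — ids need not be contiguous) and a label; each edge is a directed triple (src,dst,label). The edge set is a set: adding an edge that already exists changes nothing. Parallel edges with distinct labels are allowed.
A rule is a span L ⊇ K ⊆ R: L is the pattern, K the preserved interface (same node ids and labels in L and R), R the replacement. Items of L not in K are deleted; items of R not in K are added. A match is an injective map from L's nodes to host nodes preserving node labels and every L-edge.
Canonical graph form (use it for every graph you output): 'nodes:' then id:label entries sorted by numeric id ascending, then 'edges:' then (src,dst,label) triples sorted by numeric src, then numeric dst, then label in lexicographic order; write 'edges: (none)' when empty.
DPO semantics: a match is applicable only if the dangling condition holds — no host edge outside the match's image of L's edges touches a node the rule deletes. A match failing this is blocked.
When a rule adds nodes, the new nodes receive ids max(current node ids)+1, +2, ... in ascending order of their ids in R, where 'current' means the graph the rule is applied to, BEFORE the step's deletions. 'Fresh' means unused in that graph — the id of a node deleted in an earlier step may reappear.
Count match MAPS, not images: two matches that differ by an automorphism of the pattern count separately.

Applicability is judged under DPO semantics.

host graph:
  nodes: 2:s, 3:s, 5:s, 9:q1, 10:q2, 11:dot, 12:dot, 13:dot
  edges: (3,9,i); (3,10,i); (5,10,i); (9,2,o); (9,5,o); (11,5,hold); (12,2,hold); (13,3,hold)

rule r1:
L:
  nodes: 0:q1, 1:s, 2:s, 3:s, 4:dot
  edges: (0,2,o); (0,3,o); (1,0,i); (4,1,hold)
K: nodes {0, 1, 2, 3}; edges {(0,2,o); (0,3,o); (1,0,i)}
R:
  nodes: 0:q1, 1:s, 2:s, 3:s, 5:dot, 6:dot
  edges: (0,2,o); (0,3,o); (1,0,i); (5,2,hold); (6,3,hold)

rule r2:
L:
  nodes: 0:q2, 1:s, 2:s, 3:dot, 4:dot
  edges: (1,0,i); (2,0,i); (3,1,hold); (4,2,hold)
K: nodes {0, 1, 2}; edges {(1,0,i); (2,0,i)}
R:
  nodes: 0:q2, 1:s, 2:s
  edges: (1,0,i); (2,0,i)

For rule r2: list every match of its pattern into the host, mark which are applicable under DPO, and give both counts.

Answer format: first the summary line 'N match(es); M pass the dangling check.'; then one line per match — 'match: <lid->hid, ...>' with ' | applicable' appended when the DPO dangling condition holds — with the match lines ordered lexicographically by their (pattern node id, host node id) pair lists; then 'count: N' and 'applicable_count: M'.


2 match(es); 2 pass the dangling check.
match: 0->10, 1->3, 2->5, 3->13, 4->11 | applicable
match: 0->10, 1->5, 2->3, 3->11, 4->13 | applicable
count: 2
applicable_count: 2


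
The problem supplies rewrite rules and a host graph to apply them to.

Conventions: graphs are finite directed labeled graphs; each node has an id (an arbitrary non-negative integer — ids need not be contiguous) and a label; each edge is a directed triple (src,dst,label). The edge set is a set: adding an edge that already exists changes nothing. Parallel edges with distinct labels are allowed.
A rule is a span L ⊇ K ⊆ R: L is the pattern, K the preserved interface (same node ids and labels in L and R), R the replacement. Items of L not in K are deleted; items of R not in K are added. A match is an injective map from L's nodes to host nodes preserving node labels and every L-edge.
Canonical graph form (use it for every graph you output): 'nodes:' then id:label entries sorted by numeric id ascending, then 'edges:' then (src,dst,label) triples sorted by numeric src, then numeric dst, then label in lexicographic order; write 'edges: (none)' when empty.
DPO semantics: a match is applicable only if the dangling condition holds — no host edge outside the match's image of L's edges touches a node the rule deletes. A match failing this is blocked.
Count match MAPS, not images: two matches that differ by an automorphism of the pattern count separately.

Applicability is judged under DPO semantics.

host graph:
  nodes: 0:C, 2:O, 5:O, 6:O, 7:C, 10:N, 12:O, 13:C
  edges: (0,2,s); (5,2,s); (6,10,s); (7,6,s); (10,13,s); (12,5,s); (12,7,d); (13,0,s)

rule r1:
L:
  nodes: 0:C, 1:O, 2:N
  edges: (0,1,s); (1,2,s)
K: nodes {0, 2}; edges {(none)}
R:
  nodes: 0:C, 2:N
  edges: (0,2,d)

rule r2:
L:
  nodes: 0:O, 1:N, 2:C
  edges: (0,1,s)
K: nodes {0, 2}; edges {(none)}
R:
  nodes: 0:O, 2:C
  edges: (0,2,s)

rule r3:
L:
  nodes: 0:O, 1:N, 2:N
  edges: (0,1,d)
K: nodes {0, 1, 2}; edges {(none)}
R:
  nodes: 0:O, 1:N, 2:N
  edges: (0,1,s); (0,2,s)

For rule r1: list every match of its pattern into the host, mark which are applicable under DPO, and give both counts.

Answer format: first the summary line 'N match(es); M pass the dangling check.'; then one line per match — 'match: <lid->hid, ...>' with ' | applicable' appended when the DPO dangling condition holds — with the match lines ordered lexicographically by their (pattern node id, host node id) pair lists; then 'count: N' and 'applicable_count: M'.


1 match(es); 1 pass the dangling check.
match: 0->7, 1->6, 2->10 | applicable
count: 1
applicable_count: 1


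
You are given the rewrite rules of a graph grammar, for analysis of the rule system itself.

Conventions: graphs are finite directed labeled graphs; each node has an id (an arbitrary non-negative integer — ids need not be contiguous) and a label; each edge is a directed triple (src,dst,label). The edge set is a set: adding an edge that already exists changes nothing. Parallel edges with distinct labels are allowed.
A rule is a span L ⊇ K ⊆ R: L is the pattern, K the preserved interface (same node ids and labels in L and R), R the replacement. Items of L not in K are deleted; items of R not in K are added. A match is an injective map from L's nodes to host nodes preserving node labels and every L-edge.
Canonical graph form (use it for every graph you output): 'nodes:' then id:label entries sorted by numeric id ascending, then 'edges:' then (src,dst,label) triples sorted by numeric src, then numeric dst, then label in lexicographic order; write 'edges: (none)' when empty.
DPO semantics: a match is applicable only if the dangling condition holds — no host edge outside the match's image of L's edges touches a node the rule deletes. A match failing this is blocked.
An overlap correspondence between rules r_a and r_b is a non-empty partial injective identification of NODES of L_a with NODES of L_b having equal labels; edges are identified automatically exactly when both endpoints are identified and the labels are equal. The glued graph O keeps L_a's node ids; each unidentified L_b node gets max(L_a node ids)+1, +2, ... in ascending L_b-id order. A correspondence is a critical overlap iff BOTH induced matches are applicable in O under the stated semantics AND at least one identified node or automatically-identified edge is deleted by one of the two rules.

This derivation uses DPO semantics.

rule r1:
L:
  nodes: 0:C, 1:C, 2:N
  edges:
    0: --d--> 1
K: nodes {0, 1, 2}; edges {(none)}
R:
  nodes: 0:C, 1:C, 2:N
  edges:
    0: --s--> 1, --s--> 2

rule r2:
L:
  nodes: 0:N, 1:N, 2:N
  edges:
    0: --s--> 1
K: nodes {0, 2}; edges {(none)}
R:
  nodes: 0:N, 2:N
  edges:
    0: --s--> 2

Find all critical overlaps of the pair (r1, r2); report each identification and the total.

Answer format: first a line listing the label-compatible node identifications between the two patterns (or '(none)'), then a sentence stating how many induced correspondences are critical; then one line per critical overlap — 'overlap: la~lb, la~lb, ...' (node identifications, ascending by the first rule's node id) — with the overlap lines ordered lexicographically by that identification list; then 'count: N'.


label-compatible node identifications between L(r1) and L(r2): 2~0, 2~1, 2~2
1 of the induced correspondences is a critical overlap of r1 and r2.
overlap: 2~1
count: 1


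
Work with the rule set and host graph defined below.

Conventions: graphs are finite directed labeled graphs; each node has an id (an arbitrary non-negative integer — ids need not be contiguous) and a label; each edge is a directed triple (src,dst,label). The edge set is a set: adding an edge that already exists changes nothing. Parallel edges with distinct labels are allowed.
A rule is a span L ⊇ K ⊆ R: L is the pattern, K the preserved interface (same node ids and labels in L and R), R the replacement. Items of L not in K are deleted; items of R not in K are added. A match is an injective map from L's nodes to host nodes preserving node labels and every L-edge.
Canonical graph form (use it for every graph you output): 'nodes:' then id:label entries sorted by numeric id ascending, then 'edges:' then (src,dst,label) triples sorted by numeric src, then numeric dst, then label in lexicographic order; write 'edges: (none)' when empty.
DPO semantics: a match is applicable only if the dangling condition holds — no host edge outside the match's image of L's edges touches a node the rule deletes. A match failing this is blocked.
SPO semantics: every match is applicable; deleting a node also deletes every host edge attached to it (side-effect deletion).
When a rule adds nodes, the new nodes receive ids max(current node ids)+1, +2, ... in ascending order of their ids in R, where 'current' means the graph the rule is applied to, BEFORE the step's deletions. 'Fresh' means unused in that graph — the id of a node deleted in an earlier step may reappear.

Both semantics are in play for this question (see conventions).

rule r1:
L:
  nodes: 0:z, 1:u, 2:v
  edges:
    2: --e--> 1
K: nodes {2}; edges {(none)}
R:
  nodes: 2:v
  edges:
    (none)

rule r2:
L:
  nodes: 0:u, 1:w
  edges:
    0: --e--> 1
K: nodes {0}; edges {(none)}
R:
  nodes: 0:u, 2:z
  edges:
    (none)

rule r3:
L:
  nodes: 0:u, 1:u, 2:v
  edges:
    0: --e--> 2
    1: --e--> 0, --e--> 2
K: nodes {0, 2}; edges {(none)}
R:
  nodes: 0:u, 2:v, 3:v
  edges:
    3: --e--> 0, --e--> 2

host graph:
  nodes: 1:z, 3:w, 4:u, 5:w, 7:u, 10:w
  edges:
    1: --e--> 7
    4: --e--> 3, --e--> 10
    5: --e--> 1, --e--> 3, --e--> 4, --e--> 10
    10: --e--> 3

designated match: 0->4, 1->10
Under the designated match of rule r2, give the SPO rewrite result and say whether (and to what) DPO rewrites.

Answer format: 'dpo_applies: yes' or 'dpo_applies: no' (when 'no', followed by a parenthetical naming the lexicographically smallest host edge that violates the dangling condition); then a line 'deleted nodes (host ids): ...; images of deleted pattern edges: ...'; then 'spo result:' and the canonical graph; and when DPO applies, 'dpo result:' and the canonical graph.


dpo_applies: no
(the rule deletes node 10, which keeps host edge (5,10,e) outside the match image — the dangling condition fails, DPO blocks; SPO proceeds and side-deletes such edges)
deleted nodes (host ids): 10; images of deleted pattern edges: (4,10,e)
spo result:
nodes: 1:z, 3:w, 4:u, 5:w, 7:u, 11:z
edges: (1,7,e); (4,3,e); (5,1,e); (5,3,e); (5,4,e)


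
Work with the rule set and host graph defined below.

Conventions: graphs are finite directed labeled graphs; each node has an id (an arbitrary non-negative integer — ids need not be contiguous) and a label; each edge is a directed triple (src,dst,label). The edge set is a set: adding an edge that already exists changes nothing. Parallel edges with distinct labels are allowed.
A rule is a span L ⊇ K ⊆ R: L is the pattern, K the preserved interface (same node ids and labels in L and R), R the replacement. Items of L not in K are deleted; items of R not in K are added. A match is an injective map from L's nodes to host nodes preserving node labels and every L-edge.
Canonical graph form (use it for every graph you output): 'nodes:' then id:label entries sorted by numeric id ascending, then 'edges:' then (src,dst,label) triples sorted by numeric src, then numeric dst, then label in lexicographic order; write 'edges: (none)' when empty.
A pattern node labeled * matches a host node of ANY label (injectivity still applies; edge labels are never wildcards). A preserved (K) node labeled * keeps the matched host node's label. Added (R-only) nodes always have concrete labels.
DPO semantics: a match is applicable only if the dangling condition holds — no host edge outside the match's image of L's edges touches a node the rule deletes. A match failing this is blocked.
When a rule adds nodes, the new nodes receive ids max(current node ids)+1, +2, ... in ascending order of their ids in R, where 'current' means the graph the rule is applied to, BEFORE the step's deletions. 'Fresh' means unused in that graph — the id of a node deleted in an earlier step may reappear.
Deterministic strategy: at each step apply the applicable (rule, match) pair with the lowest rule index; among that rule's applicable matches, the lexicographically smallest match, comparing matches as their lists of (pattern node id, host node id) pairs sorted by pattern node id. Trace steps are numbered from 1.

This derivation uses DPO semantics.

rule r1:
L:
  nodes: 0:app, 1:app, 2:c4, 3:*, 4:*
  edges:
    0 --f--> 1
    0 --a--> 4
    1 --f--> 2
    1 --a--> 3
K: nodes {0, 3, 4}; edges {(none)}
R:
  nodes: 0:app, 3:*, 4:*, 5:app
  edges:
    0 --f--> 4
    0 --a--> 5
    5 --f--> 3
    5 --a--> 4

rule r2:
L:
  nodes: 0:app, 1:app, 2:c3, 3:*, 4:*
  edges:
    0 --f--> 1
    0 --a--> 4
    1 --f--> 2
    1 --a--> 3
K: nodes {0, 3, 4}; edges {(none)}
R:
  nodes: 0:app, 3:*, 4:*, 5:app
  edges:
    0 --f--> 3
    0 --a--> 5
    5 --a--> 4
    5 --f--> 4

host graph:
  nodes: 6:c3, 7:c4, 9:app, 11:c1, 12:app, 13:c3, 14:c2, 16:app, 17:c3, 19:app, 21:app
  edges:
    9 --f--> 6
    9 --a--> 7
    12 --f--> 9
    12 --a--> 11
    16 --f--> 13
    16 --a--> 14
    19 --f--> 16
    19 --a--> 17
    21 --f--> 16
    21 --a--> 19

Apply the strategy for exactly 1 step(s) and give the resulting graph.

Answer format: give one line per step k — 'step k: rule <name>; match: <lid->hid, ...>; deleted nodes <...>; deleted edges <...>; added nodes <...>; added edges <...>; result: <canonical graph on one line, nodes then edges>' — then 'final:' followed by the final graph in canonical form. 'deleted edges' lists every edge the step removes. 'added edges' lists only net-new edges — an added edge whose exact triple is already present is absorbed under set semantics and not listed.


step 1: rule r2; match: 0->12, 1->9, 2->6, 3->7, 4->11; deleted nodes 6, 9; deleted edges (9,6,f); (9,7,a); (12,9,f); (12,11,a); added nodes 22; added edges (12,7,f); (12,22,a); (22,11,a); (22,11,f); result: nodes: 7:c4, 11:c1, 12:app, 13:c3, 14:c2, 16:app, 17:c3, 19:app, 21:app, 22:app edges: (12,7,f); (12,22,a); (16,13,f); (16,14,a); (19,16,f); (19,17,a); (21,16,f); (21,19,a); (22,11,a); (22,11,f)
final:
nodes: 7:c4, 11:c1, 12:app, 13:c3, 14:c2, 16:app, 17:c3, 19:app, 21:app, 22:app
edges: (12,7,f); (12,22,a); (16,13,f); (16,14,a); (19,16,f); (19,17,a); (21,16,f); (21,19,a); (22,11,a); (22,11,f)
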